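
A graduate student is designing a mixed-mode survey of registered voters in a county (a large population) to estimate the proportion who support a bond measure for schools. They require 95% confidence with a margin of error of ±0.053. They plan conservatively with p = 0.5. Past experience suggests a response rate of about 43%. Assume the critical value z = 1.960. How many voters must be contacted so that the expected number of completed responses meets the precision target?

Completed interviews needed: n₀ = 1.960² × 0.2500 / 0.053² ≈ 341.90 → 342.
At a 43% response rate, contacts needed = 342 / 0.43 ≈ 795.35 → 796.

796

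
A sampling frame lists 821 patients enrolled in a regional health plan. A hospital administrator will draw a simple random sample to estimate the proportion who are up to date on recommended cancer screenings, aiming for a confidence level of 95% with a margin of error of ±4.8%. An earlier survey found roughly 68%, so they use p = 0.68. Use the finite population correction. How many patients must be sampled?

For 95% confidence, z = 1.96.
Unadjusted: n₀ = 1.96² × 0.68 × 0.32 / 0.048² ≈ 362.82, so n₀ = 363.
Finite population correction with N = 821: n = n₀ / (1 + (n₀−1)/N) = 363 / (1 + 362/821) = 363 / 1.4409 ≈ 251.92.
Rounding up, n = 252.

252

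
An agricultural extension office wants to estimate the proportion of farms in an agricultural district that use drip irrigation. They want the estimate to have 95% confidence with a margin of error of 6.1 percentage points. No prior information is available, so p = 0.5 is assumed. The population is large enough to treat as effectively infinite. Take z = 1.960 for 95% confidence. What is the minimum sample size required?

259

With p = 0.5, p(1−p) = 0.25.
n = z²·p(1−p)/E² = 1.960² × 0.2500 / 0.061² = 3.8416 × 0.2500 / 0.003721 ≈ 258.10.
Rounding up gives n = 259.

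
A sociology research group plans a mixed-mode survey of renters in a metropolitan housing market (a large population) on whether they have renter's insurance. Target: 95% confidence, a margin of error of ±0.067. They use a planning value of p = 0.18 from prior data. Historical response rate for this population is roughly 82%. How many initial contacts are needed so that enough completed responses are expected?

For 95% confidence, z = 1.960.
Completed interviews needed: n₀ = 1.960² × 0.1476 / 0.067² ≈ 126.31 → 127.
At an 82% response rate, contacts needed = 127 / 0.82 ≈ 154.88 → 155.

155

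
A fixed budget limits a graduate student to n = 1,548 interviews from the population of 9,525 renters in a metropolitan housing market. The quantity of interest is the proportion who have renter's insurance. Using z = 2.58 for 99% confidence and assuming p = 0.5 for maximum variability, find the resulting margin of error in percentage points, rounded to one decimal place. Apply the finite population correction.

3.0

Finite-population factor: (N−n)/(N−1) = (9525−1548)/(9525−1) = 0.8376.
SE(p̂) = √[p(1−p)/n · (N−n)/(N−1)] = √[0.2500/1548 × 0.8376] = 0.01163.
E = z × SE = 2.58 × 0.01163 = 0.03001 ≈ 3.0 percentage points.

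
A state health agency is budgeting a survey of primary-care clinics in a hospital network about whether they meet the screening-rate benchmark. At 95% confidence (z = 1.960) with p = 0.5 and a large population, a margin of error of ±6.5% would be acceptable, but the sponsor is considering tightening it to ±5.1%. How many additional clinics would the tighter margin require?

142

At ±6.5%: n = 1.960² × 0.2500 / 0.065² ≈ 227.31 → 228.
At ±5.1%: n = 1.960² × 0.2500 / 0.051² ≈ 369.24 → 370.
Additional respondents: 370 − 228 = 142.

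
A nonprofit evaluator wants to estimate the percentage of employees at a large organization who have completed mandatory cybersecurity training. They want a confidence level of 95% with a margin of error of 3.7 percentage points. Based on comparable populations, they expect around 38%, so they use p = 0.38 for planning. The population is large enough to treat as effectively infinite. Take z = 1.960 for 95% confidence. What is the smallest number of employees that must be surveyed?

With p = 0.38, p(1−p) = 0.2356.
n = z²·p(1−p)/E² = 1.960² × 0.2356 / 0.037² = 3.8416 × 0.2356 / 0.001369 ≈ 661.13.
Rounding up gives n = 662.

662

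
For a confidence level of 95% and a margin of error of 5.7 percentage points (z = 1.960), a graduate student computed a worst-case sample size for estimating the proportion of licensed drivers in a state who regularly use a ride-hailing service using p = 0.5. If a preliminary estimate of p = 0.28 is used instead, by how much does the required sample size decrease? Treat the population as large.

57

Conservative (p = 0.5): n = 1.960² × 0.25 / 0.057² ≈ 295.60 → 296.
Using p = 0.28: p(1−p) = 0.2016, so n = 1.960² × 0.2016 / 0.057² ≈ 238.37 → 239.
Reduction: 296 − 239 = 57.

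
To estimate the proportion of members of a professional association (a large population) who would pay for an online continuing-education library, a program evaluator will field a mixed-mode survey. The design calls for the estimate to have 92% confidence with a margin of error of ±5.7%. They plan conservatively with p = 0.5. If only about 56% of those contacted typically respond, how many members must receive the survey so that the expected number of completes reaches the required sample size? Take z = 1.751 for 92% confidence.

Completed interviews needed: n₀ = 1.751² × 0.2500 / 0.057² ≈ 235.92 → 236.
At a 56% response rate, contacts needed = 236 / 0.56 ≈ 421.43 → 422.

422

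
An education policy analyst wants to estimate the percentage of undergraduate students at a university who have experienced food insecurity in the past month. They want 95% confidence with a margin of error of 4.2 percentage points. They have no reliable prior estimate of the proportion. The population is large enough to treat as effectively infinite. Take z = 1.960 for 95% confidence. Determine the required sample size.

With no prior estimate, use p = 0.5, giving p(1−p) = 0.25.
n = z²·p(1−p)/E² = 1.960² × 0.2500 / 0.042² = 3.8416 × 0.2500 / 0.001764 ≈ 544.44.
Rounding up gives n = 545.

545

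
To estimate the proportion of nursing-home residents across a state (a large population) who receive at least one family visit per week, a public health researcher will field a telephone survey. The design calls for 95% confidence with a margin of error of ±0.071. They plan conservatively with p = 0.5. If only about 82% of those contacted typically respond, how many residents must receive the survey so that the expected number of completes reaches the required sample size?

233

For 95% confidence, z = 1.960.
Completed interviews needed: n₀ = 1.960² × 0.2500 / 0.071² ≈ 190.52 → 191.
At an 82% response rate, contacts needed = 191 / 0.82 ≈ 232.93 → 233.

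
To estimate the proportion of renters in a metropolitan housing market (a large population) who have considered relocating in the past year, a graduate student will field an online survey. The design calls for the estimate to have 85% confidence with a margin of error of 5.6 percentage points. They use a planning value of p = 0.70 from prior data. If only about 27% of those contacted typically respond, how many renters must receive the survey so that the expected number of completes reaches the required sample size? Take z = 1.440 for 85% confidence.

Completed interviews needed: n₀ = 1.440² × 0.2100 / 0.056² ≈ 138.86 → 139.
At a 27% response rate, contacts needed = 139 / 0.27 ≈ 514.81 → 515.

515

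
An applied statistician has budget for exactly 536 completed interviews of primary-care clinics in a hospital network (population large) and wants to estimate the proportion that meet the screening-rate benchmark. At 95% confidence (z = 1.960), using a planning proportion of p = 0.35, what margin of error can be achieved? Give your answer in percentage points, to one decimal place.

SE(p̂) = √[p(1−p)/n] = √[0.2275/536] = 0.02060.
E = z × SE = 1.960 × 0.02060 = 0.04038, or 4.0 percentage points.

4.0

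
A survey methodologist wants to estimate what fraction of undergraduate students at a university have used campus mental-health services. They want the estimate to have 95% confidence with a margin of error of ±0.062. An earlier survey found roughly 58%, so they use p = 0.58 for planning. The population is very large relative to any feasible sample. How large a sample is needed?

For 95% confidence, z = 1.960.
With p = 0.58, p(1−p) = 0.2436.
n = z²·p(1−p)/E² = 1.960² × 0.2436 / 0.062² = 3.8416 × 0.2436 / 0.003844 ≈ 243.45.
Rounding up gives n = 244.

244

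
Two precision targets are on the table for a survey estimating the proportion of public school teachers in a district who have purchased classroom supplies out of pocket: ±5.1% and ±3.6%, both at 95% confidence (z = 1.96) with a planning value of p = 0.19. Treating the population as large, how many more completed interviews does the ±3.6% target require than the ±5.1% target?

229

At ±5.1%: n = 1.96² × 0.1539 / 0.051² ≈ 227.31 → 228.
At ±3.6%: n = 1.96² × 0.1539 / 0.036² ≈ 456.19 → 457.
Additional respondents: 457 − 228 = 229.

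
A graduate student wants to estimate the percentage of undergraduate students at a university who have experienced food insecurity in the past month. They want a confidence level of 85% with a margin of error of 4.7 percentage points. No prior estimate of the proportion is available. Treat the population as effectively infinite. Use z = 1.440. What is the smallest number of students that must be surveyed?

235

With no prior estimate, use p = 0.5, giving p(1−p) = 0.25.
n = z²·p(1−p)/E² = 1.440² × 0.2500 / 0.047² = 2.0736 × 0.2500 / 0.002209 ≈ 234.68.
Rounding up gives n = 235.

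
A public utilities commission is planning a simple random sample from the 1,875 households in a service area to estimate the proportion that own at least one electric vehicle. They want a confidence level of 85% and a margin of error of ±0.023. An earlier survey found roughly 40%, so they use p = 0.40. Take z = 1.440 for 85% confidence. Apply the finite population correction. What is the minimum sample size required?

Unadjusted: n₀ = 1.440² × 0.40 × 0.60 / 0.023² ≈ 940.76, so n₀ = 941.
Finite population correction with N = 1,875: n = n₀ / (1 + (n₀−1)/N) = 941 / (1 + 940/1875) = 941 / 1.5013 ≈ 626.78.
Rounding up, n = 627.

627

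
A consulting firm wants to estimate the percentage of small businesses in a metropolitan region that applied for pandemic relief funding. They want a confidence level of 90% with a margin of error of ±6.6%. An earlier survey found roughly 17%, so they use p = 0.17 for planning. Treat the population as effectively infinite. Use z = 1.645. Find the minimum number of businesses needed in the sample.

With p = 0.17, p(1−p) = 0.1411.
n = z²·p(1−p)/E² = 1.645² × 0.1411 / 0.066² = 2.7060 × 0.1411 / 0.004356 ≈ 87.65.
Rounding up gives n = 88.

88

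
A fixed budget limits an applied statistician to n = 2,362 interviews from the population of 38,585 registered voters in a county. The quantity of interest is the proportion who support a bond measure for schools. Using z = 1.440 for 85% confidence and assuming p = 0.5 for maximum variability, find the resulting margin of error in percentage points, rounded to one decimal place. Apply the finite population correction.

1.4

Finite-population factor: (N−n)/(N−1) = (38585−2362)/(38585−1) = 0.9388.
SE(p̂) = √[p(1−p)/n · (N−n)/(N−1)] = √[0.2500/2362 × 0.9388] = 0.00997.
E = z × SE = 1.440 × 0.00997 = 0.01435 ≈ 1.4 percentage points.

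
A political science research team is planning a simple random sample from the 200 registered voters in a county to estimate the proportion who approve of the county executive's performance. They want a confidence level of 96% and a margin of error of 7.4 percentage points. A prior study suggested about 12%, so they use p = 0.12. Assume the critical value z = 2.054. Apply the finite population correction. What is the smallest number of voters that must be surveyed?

Unadjusted: n₀ = 2.054² × 0.12 × 0.88 / 0.074² ≈ 81.36, so n₀ = 82.
Finite population correction with N = 200: n = n₀ / (1 + (n₀−1)/N) = 82 / (1 + 81/200) = 82 / 1.4050 ≈ 58.36.
Rounding up, n = 59.

59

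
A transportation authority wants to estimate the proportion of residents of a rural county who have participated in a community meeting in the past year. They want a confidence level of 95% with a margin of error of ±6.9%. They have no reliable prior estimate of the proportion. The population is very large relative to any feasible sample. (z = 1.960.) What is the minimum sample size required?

With no prior estimate, use p = 0.5, giving p(1−p) = 0.25.
n = z²·p(1−p)/E² = 1.960² × 0.2500 / 0.069² = 3.8416 × 0.2500 / 0.004761 ≈ 201.72.
Rounding up gives n = 202.

202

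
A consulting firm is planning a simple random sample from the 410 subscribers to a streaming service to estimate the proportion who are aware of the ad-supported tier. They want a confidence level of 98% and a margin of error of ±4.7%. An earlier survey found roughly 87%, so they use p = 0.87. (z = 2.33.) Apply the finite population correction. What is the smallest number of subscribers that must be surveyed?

166

Unadjusted: n₀ = 2.33² × 0.87 × 0.13 / 0.047² ≈ 277.96, so n₀ = 278.
Finite population correction with N = 410: n = n₀ / (1 + (n₀−1)/N) = 278 / (1 + 277/410) = 278 / 1.6756 ≈ 165.91.
Rounding up, n = 166.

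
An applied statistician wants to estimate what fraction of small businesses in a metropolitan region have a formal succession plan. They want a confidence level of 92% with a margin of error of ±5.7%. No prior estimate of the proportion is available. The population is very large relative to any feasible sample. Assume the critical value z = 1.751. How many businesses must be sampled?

With no prior estimate, use p = 0.5, giving p(1−p) = 0.25.
n = z²·p(1−p)/E² = 1.751² × 0.2500 / 0.057² = 3.0660 × 0.2500 / 0.003249 ≈ 235.92.
Rounding up gives n = 236.

236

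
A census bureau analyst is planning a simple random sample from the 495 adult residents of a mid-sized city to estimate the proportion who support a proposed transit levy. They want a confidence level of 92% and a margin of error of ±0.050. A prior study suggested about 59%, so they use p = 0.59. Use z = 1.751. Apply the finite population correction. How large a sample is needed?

Unadjusted: n₀ = 1.751² × 0.59 × 0.41 / 0.050² ≈ 296.67, so n₀ = 297.
Finite population correction with N = 495: n = n₀ / (1 + (n₀−1)/N) = 297 / (1 + 296/495) = 297 / 1.5980 ≈ 185.86.
Rounding up, n = 186.

186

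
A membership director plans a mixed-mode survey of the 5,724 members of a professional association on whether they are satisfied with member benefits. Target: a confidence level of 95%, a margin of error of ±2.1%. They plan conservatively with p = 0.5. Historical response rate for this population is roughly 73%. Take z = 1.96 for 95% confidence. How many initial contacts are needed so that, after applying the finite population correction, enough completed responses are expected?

Completed interviews needed (unadjusted): n₀ = 1.96² × 0.2500 / 0.021² ≈ 2177.78 → 2178.
FPC for N = 5,724: n = 2178 / (1 + 2177/5724) = 2178 / 1.3803 ≈ 1577.89 → 1578.
At a 73% response rate, contacts needed = 1578 / 0.73 ≈ 2161.64 → 2162.

2162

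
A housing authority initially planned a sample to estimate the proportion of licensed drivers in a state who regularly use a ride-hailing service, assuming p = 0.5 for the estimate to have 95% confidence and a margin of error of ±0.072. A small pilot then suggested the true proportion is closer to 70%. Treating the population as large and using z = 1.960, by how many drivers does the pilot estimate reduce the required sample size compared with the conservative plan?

30

Conservative (p = 0.5): n = 1.960² × 0.25 / 0.072² ≈ 185.26 → 186.
Using p = 0.70: p(1−p) = 0.2100, so n = 1.960² × 0.2100 / 0.072² ≈ 155.62 → 156.
Reduction: 186 − 156 = 30.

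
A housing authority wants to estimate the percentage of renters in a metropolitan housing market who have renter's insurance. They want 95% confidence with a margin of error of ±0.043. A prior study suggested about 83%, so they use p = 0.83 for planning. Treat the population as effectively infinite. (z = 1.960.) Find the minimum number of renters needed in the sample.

With p = 0.83, p(1−p) = 0.1411.
n = z²·p(1−p)/E² = 1.960² × 0.1411 / 0.043² = 3.8416 × 0.1411 / 0.001849 ≈ 293.16.
Rounding up gives n = 294.

294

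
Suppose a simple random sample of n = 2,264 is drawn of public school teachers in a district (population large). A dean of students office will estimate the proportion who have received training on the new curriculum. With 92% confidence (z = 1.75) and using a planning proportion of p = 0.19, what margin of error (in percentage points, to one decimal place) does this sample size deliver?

SE(p̂) = √[p(1−p)/n] = √[0.1539/2264] = 0.00824.
E = z × SE = 1.75 × 0.00824 = 0.01443, or 1.4 percentage points.

1.4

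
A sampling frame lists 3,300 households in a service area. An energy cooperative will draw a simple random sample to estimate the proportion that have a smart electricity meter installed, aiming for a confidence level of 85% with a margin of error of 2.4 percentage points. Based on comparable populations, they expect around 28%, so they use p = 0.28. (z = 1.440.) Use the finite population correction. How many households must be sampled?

Unadjusted: n₀ = 1.440² × 0.28 × 0.72 / 0.024² ≈ 725.76, so n₀ = 726.
Finite population correction with N = 3,300: n = n₀ / (1 + (n₀−1)/N) = 726 / (1 + 725/3300) = 726 / 1.2197 ≈ 595.23.
Rounding up, n = 596.

596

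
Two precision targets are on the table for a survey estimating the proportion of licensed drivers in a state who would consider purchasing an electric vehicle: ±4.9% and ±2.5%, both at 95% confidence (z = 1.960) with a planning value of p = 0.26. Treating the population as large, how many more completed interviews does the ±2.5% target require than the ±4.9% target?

At ±4.9%: n = 1.960² × 0.1924 / 0.049² ≈ 307.84 → 308.
At ±2.5%: n = 1.960² × 0.1924 / 0.025² ≈ 1182.60 → 1183.
Additional respondents: 1183 − 308 = 875.

875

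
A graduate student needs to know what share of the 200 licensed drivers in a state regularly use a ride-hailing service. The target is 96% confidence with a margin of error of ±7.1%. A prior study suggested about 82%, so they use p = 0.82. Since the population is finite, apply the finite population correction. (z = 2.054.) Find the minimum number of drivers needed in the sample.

77

Unadjusted: n₀ = 2.054² × 0.82 × 0.18 / 0.071² ≈ 123.53, so n₀ = 124.
Finite population correction with N = 200: n = n₀ / (1 + (n₀−1)/N) = 124 / (1 + 123/200) = 124 / 1.6150 ≈ 76.78.
Rounding up, n = 77.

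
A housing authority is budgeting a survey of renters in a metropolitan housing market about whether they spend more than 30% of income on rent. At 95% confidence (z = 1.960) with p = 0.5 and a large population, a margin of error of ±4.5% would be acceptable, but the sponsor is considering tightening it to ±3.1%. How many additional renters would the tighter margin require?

At ±4.5%: n = 1.960² × 0.2500 / 0.045² ≈ 474.27 → 475.
At ±3.1%: n = 1.960² × 0.2500 / 0.031² ≈ 999.38 → 1000.
Additional respondents: 1000 − 475 = 525.

525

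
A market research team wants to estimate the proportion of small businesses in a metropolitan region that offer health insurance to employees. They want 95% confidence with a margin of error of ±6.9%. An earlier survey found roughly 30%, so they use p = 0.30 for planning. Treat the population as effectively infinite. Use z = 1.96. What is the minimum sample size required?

With p = 0.30, p(1−p) = 0.2100.
n = z²·p(1−p)/E² = 1.96² × 0.2100 / 0.069² = 3.8416 × 0.2100 / 0.004761 ≈ 169.45.
Rounding up gives n = 170.

170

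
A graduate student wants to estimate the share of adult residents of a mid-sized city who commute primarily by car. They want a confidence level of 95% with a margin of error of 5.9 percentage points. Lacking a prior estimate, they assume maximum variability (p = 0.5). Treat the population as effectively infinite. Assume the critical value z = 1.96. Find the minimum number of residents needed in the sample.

276

With p = 0.5, p(1−p) = 0.25.
n = z²·p(1−p)/E² = 1.96² × 0.2500 / 0.059² = 3.8416 × 0.2500 / 0.003481 ≈ 275.90.
Rounding up gives n = 276.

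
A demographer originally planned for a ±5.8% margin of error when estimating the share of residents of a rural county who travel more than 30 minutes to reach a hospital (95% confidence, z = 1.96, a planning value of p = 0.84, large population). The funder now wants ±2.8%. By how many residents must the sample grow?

At ±5.8%: n = 1.96² × 0.1344 / 0.058² ≈ 153.48 → 154.
At ±2.8%: n = 1.96² × 0.1344 / 0.028² ≈ 658.56 → 659.
Additional respondents: 659 − 154 = 505.

505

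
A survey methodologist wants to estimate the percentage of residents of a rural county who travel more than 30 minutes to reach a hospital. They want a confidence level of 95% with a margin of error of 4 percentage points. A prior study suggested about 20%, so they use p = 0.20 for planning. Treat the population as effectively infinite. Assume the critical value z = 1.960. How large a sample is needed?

With p = 0.20, p(1−p) = 0.1600.
n = z²·p(1−p)/E² = 1.960² × 0.1600 / 0.040² = 3.8416 × 0.1600 / 0.001600 ≈ 384.16.
Rounding up gives n = 385.

385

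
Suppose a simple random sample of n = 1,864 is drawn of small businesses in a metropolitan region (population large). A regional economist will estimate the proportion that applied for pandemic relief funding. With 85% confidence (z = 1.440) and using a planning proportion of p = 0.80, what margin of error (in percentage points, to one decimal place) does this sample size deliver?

1.3

SE(p̂) = √[p(1−p)/n] = √[0.1600/1864] = 0.00926.
E = z × SE = 1.440 × 0.00926 = 0.01334, or 1.3 percentage points.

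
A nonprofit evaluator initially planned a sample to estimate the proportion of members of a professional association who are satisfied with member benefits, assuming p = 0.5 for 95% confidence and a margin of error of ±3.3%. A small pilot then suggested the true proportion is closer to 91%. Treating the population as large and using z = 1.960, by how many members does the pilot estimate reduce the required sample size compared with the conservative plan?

Conservative (p = 0.5): n = 1.960² × 0.25 / 0.033² ≈ 881.91 → 882.
Using p = 0.91: p(1−p) = 0.0819, so n = 1.960² × 0.0819 / 0.033² ≈ 288.91 → 289.
Reduction: 882 − 289 = 593.

593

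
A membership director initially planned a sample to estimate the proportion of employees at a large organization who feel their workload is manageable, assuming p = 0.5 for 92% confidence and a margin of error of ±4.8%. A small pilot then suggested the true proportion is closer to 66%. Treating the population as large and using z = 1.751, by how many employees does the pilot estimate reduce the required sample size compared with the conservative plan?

Conservative (p = 0.5): n = 1.751² × 0.25 / 0.048² ≈ 332.68 → 333.
Using p = 0.66: p(1−p) = 0.2244, so n = 1.751² × 0.2244 / 0.048² ≈ 298.62 → 299.
Reduction: 333 − 299 = 34.

34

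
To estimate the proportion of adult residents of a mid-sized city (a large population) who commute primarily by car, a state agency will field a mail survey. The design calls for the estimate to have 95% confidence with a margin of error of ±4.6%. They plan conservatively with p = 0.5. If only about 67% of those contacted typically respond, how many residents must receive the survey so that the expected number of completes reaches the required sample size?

For 95% confidence, z = 1.960.
Completed interviews needed: n₀ = 1.960² × 0.2500 / 0.046² ≈ 453.88 → 454.
At a 67% response rate, contacts needed = 454 / 0.67 ≈ 677.61 → 678.

678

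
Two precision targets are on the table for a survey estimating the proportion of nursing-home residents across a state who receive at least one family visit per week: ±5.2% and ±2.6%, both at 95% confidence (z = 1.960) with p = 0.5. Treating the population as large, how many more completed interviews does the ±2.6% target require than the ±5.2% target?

At ±5.2%: n = 1.960² × 0.2500 / 0.052² ≈ 355.18 → 356.
At ±2.6%: n = 1.960² × 0.2500 / 0.026² ≈ 1420.71 → 1421.
Additional respondents: 1421 − 356 = 1065.

1065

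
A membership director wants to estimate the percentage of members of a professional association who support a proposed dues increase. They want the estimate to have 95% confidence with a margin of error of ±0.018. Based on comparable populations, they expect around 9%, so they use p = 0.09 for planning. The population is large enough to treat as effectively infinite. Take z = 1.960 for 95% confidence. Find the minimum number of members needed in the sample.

With p = 0.09, p(1−p) = 0.0819.
n = z²·p(1−p)/E² = 1.960² × 0.0819 / 0.018² = 3.8416 × 0.0819 / 0.000324 ≈ 971.07.
Rounding up gives n = 972.

972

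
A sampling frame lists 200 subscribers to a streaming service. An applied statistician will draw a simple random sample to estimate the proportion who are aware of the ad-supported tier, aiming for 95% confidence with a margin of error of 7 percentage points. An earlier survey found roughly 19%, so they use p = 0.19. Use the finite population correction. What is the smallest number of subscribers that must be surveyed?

76

For 95% confidence, z = 1.960.
Unadjusted: n₀ = 1.960² × 0.19 × 0.81 / 0.070² ≈ 120.66, so n₀ = 121.
Finite population correction with N = 200: n = n₀ / (1 + (n₀−1)/N) = 121 / (1 + 120/200) = 121 / 1.6000 ≈ 75.62.
Rounding up, n = 76.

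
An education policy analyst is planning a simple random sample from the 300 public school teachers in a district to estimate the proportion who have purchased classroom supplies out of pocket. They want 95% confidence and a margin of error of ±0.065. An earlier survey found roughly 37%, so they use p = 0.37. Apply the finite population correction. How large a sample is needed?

For 95% confidence, z = 1.960.
Unadjusted: n₀ = 1.960² × 0.37 × 0.63 / 0.065² ≈ 211.95, so n₀ = 212.
Finite population correction with N = 300: n = n₀ / (1 + (n₀−1)/N) = 212 / (1 + 211/300) = 212 / 1.7033 ≈ 124.46.
Rounding up, n = 125.

125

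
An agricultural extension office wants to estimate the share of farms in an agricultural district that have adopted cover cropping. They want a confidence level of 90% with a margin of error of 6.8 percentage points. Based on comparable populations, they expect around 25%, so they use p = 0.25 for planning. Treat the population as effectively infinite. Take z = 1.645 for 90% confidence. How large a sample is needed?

With p = 0.25, p(1−p) = 0.1875.
n = z²·p(1−p)/E² = 1.645² × 0.1875 / 0.068² = 2.7060 × 0.1875 / 0.004624 ≈ 109.73.
Rounding up gives n = 110.

110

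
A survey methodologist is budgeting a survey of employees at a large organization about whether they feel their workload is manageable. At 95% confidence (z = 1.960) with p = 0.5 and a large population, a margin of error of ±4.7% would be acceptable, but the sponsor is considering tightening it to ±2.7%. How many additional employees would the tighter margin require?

883

At ±4.7%: n = 1.960² × 0.2500 / 0.047² ≈ 434.77 → 435.
At ±2.7%: n = 1.960² × 0.2500 / 0.027² ≈ 1317.42 → 1318.
Additional respondents: 1318 − 435 = 883.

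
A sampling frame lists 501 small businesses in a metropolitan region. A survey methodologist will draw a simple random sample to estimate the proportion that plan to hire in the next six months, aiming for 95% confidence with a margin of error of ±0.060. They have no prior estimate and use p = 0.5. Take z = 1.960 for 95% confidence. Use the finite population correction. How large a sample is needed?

Unadjusted: n₀ = 1.960² × 0.50 × 0.50 / 0.060² ≈ 266.78, so n₀ = 267.
Finite population correction with N = 501: n = n₀ / (1 + (n₀−1)/N) = 267 / (1 + 266/501) = 267 / 1.5309 ≈ 174.40.
Rounding up, n = 175.

175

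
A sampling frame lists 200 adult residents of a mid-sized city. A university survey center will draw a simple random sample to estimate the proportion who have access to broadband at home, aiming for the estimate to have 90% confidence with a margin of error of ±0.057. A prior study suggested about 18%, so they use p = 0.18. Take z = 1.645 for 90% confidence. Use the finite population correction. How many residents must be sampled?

Unadjusted: n₀ = 1.645² × 0.18 × 0.82 / 0.057² ≈ 122.93, so n₀ = 123.
Finite population correction with N = 200: n = n₀ / (1 + (n₀−1)/N) = 123 / (1 + 122/200) = 123 / 1.6100 ≈ 76.40.
Rounding up, n = 77.

77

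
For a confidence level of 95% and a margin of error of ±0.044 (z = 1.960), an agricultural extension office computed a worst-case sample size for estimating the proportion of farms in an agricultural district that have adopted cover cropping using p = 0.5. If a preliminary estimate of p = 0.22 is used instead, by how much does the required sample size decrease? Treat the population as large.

Conservative (p = 0.5): n = 1.960² × 0.25 / 0.044² ≈ 496.07 → 497.
Using p = 0.22: p(1−p) = 0.1716, so n = 1.960² × 0.1716 / 0.044² ≈ 340.51 → 341.
Reduction: 497 − 341 = 156.

156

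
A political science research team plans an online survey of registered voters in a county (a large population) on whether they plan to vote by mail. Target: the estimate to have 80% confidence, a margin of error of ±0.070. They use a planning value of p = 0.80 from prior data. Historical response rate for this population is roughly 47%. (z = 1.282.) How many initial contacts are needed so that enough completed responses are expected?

Completed interviews needed: n₀ = 1.282² × 0.1600 / 0.070² ≈ 53.67 → 54.
At a 47% response rate, contacts needed = 54 / 0.47 ≈ 114.89 → 115.

115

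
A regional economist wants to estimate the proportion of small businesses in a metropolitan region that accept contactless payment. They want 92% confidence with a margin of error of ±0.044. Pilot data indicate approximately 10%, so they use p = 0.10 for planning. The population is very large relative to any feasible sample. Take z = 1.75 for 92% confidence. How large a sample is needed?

With p = 0.10, p(1−p) = 0.0900.
n = z²·p(1−p)/E² = 1.75² × 0.0900 / 0.044² = 3.0625 × 0.0900 / 0.001936 ≈ 142.37.
Rounding up gives n = 143.

143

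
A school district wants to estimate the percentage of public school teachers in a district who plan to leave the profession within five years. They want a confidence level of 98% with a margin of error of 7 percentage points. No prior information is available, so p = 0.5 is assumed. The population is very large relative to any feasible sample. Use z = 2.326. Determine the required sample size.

277

With p = 0.5, p(1−p) = 0.25.
n = z²·p(1−p)/E² = 2.326² × 0.2500 / 0.070² = 5.4103 × 0.2500 / 0.004900 ≈ 276.03.
Rounding up gives n = 277.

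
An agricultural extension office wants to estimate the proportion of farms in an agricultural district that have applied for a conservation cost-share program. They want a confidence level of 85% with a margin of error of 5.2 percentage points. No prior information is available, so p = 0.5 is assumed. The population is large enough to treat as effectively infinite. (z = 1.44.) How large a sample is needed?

With p = 0.5, p(1−p) = 0.25.
n = z²·p(1−p)/E² = 1.44² × 0.2500 / 0.052² = 2.0736 × 0.2500 / 0.002704 ≈ 191.72.
Rounding up gives n = 192.

192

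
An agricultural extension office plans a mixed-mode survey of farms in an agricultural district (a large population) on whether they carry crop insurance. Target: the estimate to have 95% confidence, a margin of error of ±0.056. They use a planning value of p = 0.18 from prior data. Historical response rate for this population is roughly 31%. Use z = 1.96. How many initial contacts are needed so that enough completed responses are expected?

Completed interviews needed: n₀ = 1.96² × 0.1476 / 0.056² ≈ 180.81 → 181.
At a 31% response rate, contacts needed = 181 / 0.31 ≈ 583.87 → 584.

584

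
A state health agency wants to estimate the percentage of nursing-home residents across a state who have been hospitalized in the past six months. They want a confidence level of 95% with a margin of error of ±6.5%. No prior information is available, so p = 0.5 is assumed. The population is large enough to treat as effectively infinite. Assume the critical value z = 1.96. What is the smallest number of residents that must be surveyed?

With p = 0.5, p(1−p) = 0.25.
n = z²·p(1−p)/E² = 1.96² × 0.2500 / 0.065² = 3.8416 × 0.2500 / 0.004225 ≈ 227.31.
Rounding up gives n = 228.

228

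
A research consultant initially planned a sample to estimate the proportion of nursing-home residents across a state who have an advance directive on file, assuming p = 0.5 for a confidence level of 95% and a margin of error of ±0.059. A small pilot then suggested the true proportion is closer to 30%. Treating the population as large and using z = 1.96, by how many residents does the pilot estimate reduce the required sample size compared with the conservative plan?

Conservative (p = 0.5): n = 1.96² × 0.25 / 0.059² ≈ 275.90 → 276.
Using p = 0.30: p(1−p) = 0.2100, so n = 1.96² × 0.2100 / 0.059² ≈ 231.75 → 232.
Reduction: 276 − 232 = 44.

44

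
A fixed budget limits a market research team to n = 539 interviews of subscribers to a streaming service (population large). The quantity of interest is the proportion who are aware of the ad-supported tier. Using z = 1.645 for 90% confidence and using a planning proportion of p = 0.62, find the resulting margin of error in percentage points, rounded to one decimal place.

3.4

SE(p̂) = √[p(1−p)/n] = √[0.2356/539] = 0.02091.
E = z × SE = 1.645 × 0.02091 = 0.03439, or 3.4 percentage points.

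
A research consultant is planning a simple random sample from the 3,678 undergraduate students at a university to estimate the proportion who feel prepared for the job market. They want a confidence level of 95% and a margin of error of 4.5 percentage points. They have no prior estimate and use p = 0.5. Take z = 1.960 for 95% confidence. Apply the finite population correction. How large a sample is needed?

Unadjusted: n₀ = 1.960² × 0.50 × 0.50 / 0.045² ≈ 474.27, so n₀ = 475.
Finite population correction with N = 3,678: n = n₀ / (1 + (n₀−1)/N) = 475 / (1 + 474/3678) = 475 / 1.1289 ≈ 420.77.
Rounding up, n = 421.

421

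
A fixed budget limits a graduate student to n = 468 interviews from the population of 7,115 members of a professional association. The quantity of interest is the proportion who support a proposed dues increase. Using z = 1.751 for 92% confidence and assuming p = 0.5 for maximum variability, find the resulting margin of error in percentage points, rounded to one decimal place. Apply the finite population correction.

3.9

Finite-population factor: (N−n)/(N−1) = (7115−468)/(7115−1) = 0.9344.
SE(p̂) = √[p(1−p)/n · (N−n)/(N−1)] = √[0.2500/468 × 0.9344] = 0.02234.
E = z × SE = 1.751 × 0.02234 = 0.03912 ≈ 3.9 percentage points.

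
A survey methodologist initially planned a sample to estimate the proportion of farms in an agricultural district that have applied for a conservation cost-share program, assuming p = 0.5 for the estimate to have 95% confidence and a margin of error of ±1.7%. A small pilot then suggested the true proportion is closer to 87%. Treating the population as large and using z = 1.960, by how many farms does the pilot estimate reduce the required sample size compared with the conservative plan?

Conservative (p = 0.5): n = 1.960² × 0.25 / 0.017² ≈ 3323.18 → 3324.
Using p = 0.87: p(1−p) = 0.1131, so n = 1.960² × 0.1131 / 0.017² ≈ 1503.41 → 1504.
Reduction: 3324 − 1504 = 1820.

1820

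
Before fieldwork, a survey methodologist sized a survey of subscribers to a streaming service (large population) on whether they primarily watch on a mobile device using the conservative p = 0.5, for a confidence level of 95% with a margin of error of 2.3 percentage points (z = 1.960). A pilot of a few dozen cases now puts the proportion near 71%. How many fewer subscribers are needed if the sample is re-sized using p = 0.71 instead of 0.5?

Conservative (p = 0.5): n = 1.960² × 0.25 / 0.023² ≈ 1815.50 → 1816.
Using p = 0.71: p(1−p) = 0.2059, so n = 1.960² × 0.2059 / 0.023² ≈ 1495.25 → 1496.
Reduction: 1816 − 1496 = 320.

320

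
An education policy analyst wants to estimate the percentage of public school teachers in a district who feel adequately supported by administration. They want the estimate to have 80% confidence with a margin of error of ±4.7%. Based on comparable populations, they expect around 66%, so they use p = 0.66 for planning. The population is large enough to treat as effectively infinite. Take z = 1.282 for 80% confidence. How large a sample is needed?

167

With p = 0.66, p(1−p) = 0.2244.
n = z²·p(1−p)/E² = 1.282² × 0.2244 / 0.047² = 1.6435 × 0.2244 / 0.002209 ≈ 166.96.
Rounding up gives n = 167.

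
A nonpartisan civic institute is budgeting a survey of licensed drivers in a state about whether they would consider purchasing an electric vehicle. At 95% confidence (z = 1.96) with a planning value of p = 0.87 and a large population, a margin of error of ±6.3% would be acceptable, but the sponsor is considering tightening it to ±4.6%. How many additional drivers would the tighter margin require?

96

At ±6.3%: n = 1.96² × 0.1131 / 0.063² ≈ 109.47 → 110.
At ±4.6%: n = 1.96² × 0.1131 / 0.046² ≈ 205.33 → 206.
Additional respondents: 206 − 110 = 96.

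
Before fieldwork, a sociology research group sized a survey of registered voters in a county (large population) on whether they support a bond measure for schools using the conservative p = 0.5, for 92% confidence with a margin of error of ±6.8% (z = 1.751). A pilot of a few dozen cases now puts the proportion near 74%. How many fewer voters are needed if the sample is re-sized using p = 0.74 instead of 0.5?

Conservative (p = 0.5): n = 1.751² × 0.25 / 0.068² ≈ 165.77 → 166.
Using p = 0.74: p(1−p) = 0.1924, so n = 1.751² × 0.1924 / 0.068² ≈ 127.57 → 128.
Reduction: 166 − 128 = 38.

38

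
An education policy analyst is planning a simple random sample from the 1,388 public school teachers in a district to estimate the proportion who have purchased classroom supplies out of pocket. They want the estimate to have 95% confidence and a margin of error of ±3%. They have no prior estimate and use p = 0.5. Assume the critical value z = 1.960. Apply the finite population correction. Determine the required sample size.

Unadjusted: n₀ = 1.960² × 0.50 × 0.50 / 0.030² ≈ 1067.11, so n₀ = 1068.
Finite population correction with N = 1,388: n = n₀ / (1 + (n₀−1)/N) = 1068 / (1 + 1067/1388) = 1068 / 1.7687 ≈ 603.82.
Rounding up, n = 604.

604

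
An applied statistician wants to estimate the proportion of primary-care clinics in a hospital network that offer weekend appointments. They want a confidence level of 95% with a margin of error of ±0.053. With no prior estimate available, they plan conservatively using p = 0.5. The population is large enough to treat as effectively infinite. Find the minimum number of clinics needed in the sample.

For 95% confidence, z = 1.960.
With p = 0.5, p(1−p) = 0.25.
n = z²·p(1−p)/E² = 1.960² × 0.2500 / 0.053² = 3.8416 × 0.2500 / 0.002809 ≈ 341.90.
Rounding up gives n = 342.

342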